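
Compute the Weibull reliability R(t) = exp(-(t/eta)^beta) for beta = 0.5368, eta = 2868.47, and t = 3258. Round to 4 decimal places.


beta = 0.5368, eta = 2868.47, t = 3258
t/eta = 3258 / 2868.47 = 1.1358
(t/eta)^beta = 1.1358^0.5368 = 1.0707
R(t) = exp(-1.0707)
R(t) = 0.3428

0.3428


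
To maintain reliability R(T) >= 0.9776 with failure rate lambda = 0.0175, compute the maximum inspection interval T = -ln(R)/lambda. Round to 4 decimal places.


R_target = 0.9776
lambda = 0.0175
-ln(0.9776) = 0.0227
T = 0.0227 / 0.0175
T = 1.2946

1.2946


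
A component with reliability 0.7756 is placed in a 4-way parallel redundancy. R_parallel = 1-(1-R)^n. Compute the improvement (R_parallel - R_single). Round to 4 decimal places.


R_single = 0.7756, n = 4
1 - R_single = 0.2244
(1 - R_single)^n = 0.2244^4 = 0.0025
R_parallel = 1 - 0.0025 = 0.9975
Improvement = 0.9975 - 0.7756
Improvement = 0.2219

0.2219


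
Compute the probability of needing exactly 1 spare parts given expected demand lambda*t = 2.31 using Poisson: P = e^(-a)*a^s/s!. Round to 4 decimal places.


a = 2.31, s = 1
e^(-a) = e^(-2.31) = 0.0993
a^s = 2.31^1 = 2.31
s! = 1
P = 0.0993 * 2.31 / 1
P = 0.2293

0.2293


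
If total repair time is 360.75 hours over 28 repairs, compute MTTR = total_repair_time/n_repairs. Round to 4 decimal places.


total_repair_time = 360.75
n_repairs = 28
MTTR = 360.75 / 28
MTTR = 12.8839

12.8839


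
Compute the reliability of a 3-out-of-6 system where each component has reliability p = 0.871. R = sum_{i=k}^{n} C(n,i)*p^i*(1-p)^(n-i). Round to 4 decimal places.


k = 3, n = 6, p = 0.871
i=3: C(6,3)=20 * 0.871^3 * 0.129^3 = 0.0284
i=4: C(6,4)=15 * 0.871^4 * 0.129^2 = 0.1437
i=5: C(6,5)=6 * 0.871^5 * 0.129^1 = 0.388
i=6: C(6,6)=1 * 0.871^6 * 0.129^0 = 0.4366
R = sum of terms = 0.9967

0.9967


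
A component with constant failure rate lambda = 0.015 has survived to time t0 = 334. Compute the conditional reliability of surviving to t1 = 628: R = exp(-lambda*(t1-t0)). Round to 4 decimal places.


lambda = 0.015
t0 = 334, t1 = 628
t1 - t0 = 294
lambda * (t1-t0) = 0.015 * 294 = 4.41
R = exp(-4.41)
R = 0.0122

0.0122


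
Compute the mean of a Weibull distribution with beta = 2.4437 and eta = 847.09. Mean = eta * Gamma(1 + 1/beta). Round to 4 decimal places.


beta = 2.4437, eta = 847.09
1/beta = 0.4092
1 + 1/beta = 1.4092
Gamma(1.4092) = 0.8868
Mean = 847.09 * 0.8868
Mean = 751.1999

751.1999


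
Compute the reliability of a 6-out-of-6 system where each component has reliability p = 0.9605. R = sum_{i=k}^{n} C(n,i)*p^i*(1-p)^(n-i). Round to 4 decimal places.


k = 6, n = 6, p = 0.9605
i=6: C(6,6)=1 * 0.9605^6 * 0.0395^0 = 0.7852
R = sum of terms = 0.7852

0.7852


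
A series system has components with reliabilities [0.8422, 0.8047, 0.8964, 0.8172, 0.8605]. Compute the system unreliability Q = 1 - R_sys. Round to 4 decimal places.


Components: [0.8422, 0.8047, 0.8964, 0.8172, 0.8605]
After component 1: product = 0.8422
After component 2: product = 0.6777
After component 3: product = 0.6075
After component 4: product = 0.4965
After component 5: product = 0.4272
R_sys = 0.4272
Q = 1 - 0.4272 = 0.5728

0.5728


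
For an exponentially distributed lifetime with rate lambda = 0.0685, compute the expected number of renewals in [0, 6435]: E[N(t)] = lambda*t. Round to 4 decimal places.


lambda = 0.0685
t = 6435
E[N(t)] = lambda * t
E[N(t)] = 0.0685 * 6435
E[N(t)] = 440.7975

440.7975


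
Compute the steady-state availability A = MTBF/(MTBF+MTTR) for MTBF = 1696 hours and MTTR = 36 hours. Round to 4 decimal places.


MTBF = 1696
MTTR = 36
MTBF + MTTR = 1732
A = 1696 / 1732
A = 0.9792

0.9792


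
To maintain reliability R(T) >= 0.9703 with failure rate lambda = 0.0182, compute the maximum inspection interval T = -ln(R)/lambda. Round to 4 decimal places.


R_target = 0.9703
lambda = 0.0182
-ln(0.9703) = 0.0301
T = 0.0301 / 0.0182
T = 1.6566

1.6566


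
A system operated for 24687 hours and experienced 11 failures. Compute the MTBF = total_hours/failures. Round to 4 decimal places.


total_hours = 24687
failures = 11
MTBF = 24687 / 11
MTBF = 2244.2727

2244.2727


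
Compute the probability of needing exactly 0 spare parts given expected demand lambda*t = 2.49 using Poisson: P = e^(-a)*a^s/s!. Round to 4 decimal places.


a = 2.49, s = 0
e^(-a) = e^(-2.49) = 0.0829
a^s = 2.49^0 = 1.0
s! = 1
P = 0.0829 * 1.0 / 1
P = 0.0829

0.0829


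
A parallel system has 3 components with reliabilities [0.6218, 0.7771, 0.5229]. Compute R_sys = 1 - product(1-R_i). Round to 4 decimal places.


Components: [0.6218, 0.7771, 0.5229]
(1 - 0.6218) = 0.3782, running product = 0.3782
(1 - 0.7771) = 0.2229, running product = 0.0843
(1 - 0.5229) = 0.4771, running product = 0.0402
Product of (1-R_i) = 0.0402
R_sys = 1 - 0.0402 = 0.9598

0.9598


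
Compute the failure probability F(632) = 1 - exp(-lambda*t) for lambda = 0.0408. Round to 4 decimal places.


lambda = 0.0408, t = 632
lambda * t = 25.7856
exp(-25.7856) = 0.0
F(t) = 1 - 0.0
F(t) = 1.0

1.0


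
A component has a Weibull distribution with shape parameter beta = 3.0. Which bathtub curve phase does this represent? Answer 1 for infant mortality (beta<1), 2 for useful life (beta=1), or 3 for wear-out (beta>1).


beta = 3.0
Compare beta to 1:
beta < 1 => infant mortality (phase 1)
beta = 1 => useful life (phase 2)
beta > 1 => wear-out (phase 3)
Since beta = 3.0, this is wear-out (increasing failure rate)
Phase = 3

3


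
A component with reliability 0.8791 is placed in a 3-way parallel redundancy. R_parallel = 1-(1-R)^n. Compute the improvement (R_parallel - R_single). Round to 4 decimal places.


R_single = 0.8791, n = 3
1 - R_single = 0.1209
(1 - R_single)^n = 0.1209^3 = 0.0018
R_parallel = 1 - 0.0018 = 0.9982
Improvement = 0.9982 - 0.8791
Improvement = 0.1191

0.1191


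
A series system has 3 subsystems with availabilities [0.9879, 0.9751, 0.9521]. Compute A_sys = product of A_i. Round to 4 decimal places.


Subsystems: [0.9879, 0.9751, 0.9521]
After subsystem 1 (A=0.9879): product = 0.9879
After subsystem 2 (A=0.9751): product = 0.9633
After subsystem 3 (A=0.9521): product = 0.9172
A_sys = 0.9172

0.9172


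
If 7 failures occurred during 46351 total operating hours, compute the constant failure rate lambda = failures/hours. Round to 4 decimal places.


failures = 7
total_hours = 46351
lambda = 7 / 46351
lambda = 0.0002

0.0002


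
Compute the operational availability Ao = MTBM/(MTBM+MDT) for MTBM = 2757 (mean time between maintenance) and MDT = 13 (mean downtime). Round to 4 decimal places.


MTBM = 2757
MDT = 13
MTBM + MDT = 2770
Ao = 2757 / 2770
Ao = 0.9953

0.9953


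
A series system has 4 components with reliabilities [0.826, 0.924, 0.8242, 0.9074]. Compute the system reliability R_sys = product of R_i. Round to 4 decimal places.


Components: [0.826, 0.924, 0.8242, 0.9074]
After component 1 (R=0.826): product = 0.826
After component 2 (R=0.924): product = 0.7632
After component 3 (R=0.8242): product = 0.629
After component 4 (R=0.9074): product = 0.5708
R_sys = 0.5708

0.5708


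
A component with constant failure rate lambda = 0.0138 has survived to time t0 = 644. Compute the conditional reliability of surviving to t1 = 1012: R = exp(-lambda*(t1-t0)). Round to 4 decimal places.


lambda = 0.0138
t0 = 644, t1 = 1012
t1 - t0 = 368
lambda * (t1-t0) = 0.0138 * 368 = 5.0784
R = exp(-5.0784)
R = 0.0062

0.0062


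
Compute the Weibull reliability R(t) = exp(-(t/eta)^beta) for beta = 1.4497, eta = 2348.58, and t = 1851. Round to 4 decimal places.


beta = 1.4497, eta = 2348.58, t = 1851
t/eta = 1851 / 2348.58 = 0.7881
(t/eta)^beta = 0.7881^1.4497 = 0.7081
R(t) = exp(-0.7081)
R(t) = 0.4926

0.4926


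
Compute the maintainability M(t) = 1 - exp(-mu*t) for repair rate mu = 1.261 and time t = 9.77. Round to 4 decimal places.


mu = 1.261, t = 9.77
mu * t = 1.261 * 9.77 = 12.32
exp(-12.32) = 0.0
M(t) = 1 - 0.0
M(t) = 1.0

1.0


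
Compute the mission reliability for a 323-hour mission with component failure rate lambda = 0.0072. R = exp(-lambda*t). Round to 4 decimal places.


lambda = 0.0072
mission_time = 323
lambda * t = 0.0072 * 323 = 2.3256
R = exp(-2.3256)
R = 0.0977

0.0977


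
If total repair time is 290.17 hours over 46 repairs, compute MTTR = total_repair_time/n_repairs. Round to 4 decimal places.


total_repair_time = 290.17
n_repairs = 46
MTTR = 290.17 / 46
MTTR = 6.308

6.308


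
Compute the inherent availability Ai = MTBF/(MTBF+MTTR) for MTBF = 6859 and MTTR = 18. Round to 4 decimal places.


MTBF = 6859
MTTR = 18
MTBF + MTTR = 6877
Ai = 6859 / 6877
Ai = 0.9974

0.9974


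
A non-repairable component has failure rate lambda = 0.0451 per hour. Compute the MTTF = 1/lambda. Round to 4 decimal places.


lambda = 0.0451
MTTF = 1 / 0.0451
MTTF = 22.1729

22.1729


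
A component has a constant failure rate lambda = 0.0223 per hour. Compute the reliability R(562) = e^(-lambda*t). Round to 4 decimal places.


lambda = 0.0223
t = 562
lambda * t = 12.5326
R(t) = e^(-12.5326)
R(t) = 0.0

0.0


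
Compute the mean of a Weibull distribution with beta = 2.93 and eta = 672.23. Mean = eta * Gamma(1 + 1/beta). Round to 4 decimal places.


beta = 2.93, eta = 672.23
1/beta = 0.3413
1 + 1/beta = 1.3413
Gamma(1.3413) = 0.8921
Mean = 672.23 * 0.8921
Mean = 599.6775

599.6775


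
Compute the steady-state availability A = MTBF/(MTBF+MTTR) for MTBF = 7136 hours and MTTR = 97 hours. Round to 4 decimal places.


MTBF = 7136
MTTR = 97
MTBF + MTTR = 7233
A = 7136 / 7233
A = 0.9866

0.9866


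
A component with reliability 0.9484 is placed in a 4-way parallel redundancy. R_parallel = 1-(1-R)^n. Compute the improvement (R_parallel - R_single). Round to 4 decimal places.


R_single = 0.9484, n = 4
1 - R_single = 0.0516
(1 - R_single)^n = 0.0516^4 = 0.0
R_parallel = 1 - 0.0 = 1.0
Improvement = 1.0 - 0.9484
Improvement = 0.0516

0.0516


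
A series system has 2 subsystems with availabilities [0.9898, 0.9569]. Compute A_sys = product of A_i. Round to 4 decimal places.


Subsystems: [0.9898, 0.9569]
After subsystem 1 (A=0.9898): product = 0.9898
After subsystem 2 (A=0.9569): product = 0.9471
A_sys = 0.9471

0.9471


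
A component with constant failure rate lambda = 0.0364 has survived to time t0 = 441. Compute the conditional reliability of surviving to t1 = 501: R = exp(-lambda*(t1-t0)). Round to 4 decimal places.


lambda = 0.0364
t0 = 441, t1 = 501
t1 - t0 = 60
lambda * (t1-t0) = 0.0364 * 60 = 2.184
R = exp(-2.184)
R = 0.1126

0.1126


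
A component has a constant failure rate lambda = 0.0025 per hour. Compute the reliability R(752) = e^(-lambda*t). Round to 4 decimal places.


lambda = 0.0025
t = 752
lambda * t = 1.88
R(t) = e^(-1.88)
R(t) = 0.1526

0.1526


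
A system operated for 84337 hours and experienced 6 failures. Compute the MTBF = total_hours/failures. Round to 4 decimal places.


total_hours = 84337
failures = 6
MTBF = 84337 / 6
MTBF = 14056.1667

14056.1667


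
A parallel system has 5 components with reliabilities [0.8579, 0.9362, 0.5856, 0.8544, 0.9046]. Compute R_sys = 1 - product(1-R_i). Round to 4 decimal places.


Components: [0.8579, 0.9362, 0.5856, 0.8544, 0.9046]
(1 - 0.8579) = 0.1421, running product = 0.1421
(1 - 0.9362) = 0.0638, running product = 0.0091
(1 - 0.5856) = 0.4144, running product = 0.0038
(1 - 0.8544) = 0.1456, running product = 0.0005
(1 - 0.9046) = 0.0954, running product = 0.0001
Product of (1-R_i) = 0.0001
R_sys = 1 - 0.0001 = 0.9999

0.9999


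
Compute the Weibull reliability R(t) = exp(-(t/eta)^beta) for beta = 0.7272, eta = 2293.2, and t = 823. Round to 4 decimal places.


beta = 0.7272, eta = 2293.2, t = 823
t/eta = 823 / 2293.2 = 0.3589
(t/eta)^beta = 0.3589^0.7272 = 0.4746
R(t) = exp(-0.4746)
R(t) = 0.6221

0.6221


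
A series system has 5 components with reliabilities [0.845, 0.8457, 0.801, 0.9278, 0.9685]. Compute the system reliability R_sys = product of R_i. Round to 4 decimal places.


Components: [0.845, 0.8457, 0.801, 0.9278, 0.9685]
After component 1 (R=0.845): product = 0.845
After component 2 (R=0.8457): product = 0.7146
After component 3 (R=0.801): product = 0.5724
After component 4 (R=0.9278): product = 0.5311
After component 5 (R=0.9685): product = 0.5144
R_sys = 0.5144

0.5144


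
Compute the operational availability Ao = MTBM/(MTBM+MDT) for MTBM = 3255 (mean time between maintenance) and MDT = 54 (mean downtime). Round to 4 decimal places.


MTBM = 3255
MDT = 54
MTBM + MDT = 3309
Ao = 3255 / 3309
Ao = 0.9837

0.9837


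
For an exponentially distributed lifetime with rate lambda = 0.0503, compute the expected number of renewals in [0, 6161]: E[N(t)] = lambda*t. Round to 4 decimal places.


lambda = 0.0503
t = 6161
E[N(t)] = lambda * t
E[N(t)] = 0.0503 * 6161
E[N(t)] = 309.8983

309.8983


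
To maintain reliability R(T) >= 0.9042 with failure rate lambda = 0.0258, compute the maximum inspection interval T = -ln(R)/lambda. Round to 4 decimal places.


R_target = 0.9042
lambda = 0.0258
-ln(0.9042) = 0.1007
T = 0.1007 / 0.0258
T = 3.9033

3.9033


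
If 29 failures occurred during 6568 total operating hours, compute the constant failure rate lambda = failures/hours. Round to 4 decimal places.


failures = 29
total_hours = 6568
lambda = 29 / 6568
lambda = 0.0044

0.0044


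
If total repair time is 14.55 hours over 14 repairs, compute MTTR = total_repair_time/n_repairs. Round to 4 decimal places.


total_repair_time = 14.55
n_repairs = 14
MTTR = 14.55 / 14
MTTR = 1.0393

1.0393


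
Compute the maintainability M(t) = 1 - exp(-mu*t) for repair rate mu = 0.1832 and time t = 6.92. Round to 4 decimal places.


mu = 0.1832, t = 6.92
mu * t = 0.1832 * 6.92 = 1.2677
exp(-1.2677) = 0.2815
M(t) = 1 - 0.2815
M(t) = 0.7185

0.7185


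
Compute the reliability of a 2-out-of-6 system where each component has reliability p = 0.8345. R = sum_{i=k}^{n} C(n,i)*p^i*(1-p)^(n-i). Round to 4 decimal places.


k = 2, n = 6, p = 0.8345
i=2: C(6,2)=15 * 0.8345^2 * 0.1655^4 = 0.0078
i=3: C(6,3)=20 * 0.8345^3 * 0.1655^3 = 0.0527
i=4: C(6,4)=15 * 0.8345^4 * 0.1655^2 = 0.1992
i=5: C(6,5)=6 * 0.8345^5 * 0.1655^1 = 0.4019
i=6: C(6,6)=1 * 0.8345^6 * 0.1655^0 = 0.3377
R = sum of terms = 0.9994

0.9994


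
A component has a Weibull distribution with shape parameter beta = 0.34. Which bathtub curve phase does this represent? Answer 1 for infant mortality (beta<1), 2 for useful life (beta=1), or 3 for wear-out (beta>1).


beta = 0.34
Compare beta to 1:
beta < 1 => infant mortality (phase 1)
beta = 1 => useful life (phase 2)
beta > 1 => wear-out (phase 3)
Since beta = 0.34, this is infant mortality (decreasing failure rate)
Phase = 1

1


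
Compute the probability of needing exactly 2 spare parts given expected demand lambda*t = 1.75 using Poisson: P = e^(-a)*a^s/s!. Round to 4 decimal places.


a = 1.75, s = 2
e^(-a) = e^(-1.75) = 0.1738
a^s = 1.75^2 = 3.0625
s! = 2
P = 0.1738 * 3.0625 / 2
P = 0.2661

0.2661


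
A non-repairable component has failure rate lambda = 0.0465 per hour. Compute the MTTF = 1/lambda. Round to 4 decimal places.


lambda = 0.0465
MTTF = 1 / 0.0465
MTTF = 21.5054

21.5054


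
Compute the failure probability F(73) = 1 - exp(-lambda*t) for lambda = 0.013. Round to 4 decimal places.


lambda = 0.013, t = 73
lambda * t = 0.949
exp(-0.949) = 0.3871
F(t) = 1 - 0.3871
F(t) = 0.6129

0.6129


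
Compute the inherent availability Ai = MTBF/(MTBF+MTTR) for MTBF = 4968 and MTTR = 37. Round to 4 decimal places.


MTBF = 4968
MTTR = 37
MTBF + MTTR = 5005
Ai = 4968 / 5005
Ai = 0.9926

0.9926


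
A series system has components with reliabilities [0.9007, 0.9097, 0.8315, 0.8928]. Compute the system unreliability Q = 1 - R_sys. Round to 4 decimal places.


Components: [0.9007, 0.9097, 0.8315, 0.8928]
After component 1: product = 0.9007
After component 2: product = 0.8194
After component 3: product = 0.6813
After component 4: product = 0.6083
R_sys = 0.6083
Q = 1 - 0.6083 = 0.3917

0.3917


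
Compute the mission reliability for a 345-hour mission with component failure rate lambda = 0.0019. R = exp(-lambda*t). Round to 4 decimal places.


lambda = 0.0019
mission_time = 345
lambda * t = 0.0019 * 345 = 0.6555
R = exp(-0.6555)
R = 0.5192

0.5192


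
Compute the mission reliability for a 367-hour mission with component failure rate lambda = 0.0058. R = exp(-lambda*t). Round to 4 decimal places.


lambda = 0.0058
mission_time = 367
lambda * t = 0.0058 * 367 = 2.1286
R = exp(-2.1286)
R = 0.119

0.119


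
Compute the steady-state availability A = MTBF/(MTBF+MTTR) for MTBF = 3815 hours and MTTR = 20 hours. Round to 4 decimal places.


MTBF = 3815
MTTR = 20
MTBF + MTTR = 3835
A = 3815 / 3835
A = 0.9948

0.9948


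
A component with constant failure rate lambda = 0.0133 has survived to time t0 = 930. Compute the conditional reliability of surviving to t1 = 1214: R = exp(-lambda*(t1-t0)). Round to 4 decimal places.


lambda = 0.0133
t0 = 930, t1 = 1214
t1 - t0 = 284
lambda * (t1-t0) = 0.0133 * 284 = 3.7772
R = exp(-3.7772)
R = 0.0229

0.0229


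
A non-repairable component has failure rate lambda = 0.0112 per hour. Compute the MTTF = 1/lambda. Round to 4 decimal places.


lambda = 0.0112
MTTF = 1 / 0.0112
MTTF = 89.2857

89.2857


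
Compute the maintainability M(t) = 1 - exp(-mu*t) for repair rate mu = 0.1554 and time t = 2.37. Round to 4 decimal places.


mu = 0.1554, t = 2.37
mu * t = 0.1554 * 2.37 = 0.3683
exp(-0.3683) = 0.6919
M(t) = 1 - 0.6919
M(t) = 0.3081

0.3081


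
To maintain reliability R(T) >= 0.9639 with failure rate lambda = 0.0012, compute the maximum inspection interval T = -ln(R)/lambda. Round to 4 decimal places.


R_target = 0.9639
lambda = 0.0012
-ln(0.9639) = 0.0368
T = 0.0368 / 0.0012
T = 30.6398

30.6398


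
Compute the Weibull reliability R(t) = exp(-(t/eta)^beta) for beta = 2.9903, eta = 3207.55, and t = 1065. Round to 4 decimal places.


beta = 2.9903, eta = 3207.55, t = 1065
t/eta = 1065 / 3207.55 = 0.332
(t/eta)^beta = 0.332^2.9903 = 0.037
R(t) = exp(-0.037)
R(t) = 0.9637

0.9637


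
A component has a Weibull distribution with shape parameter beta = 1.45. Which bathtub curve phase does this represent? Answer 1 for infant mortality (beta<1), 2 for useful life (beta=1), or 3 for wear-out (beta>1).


beta = 1.45
Compare beta to 1:
beta < 1 => infant mortality (phase 1)
beta = 1 => useful life (phase 2)
beta > 1 => wear-out (phase 3)
Since beta = 1.45, this is wear-out (increasing failure rate)
Phase = 3

3


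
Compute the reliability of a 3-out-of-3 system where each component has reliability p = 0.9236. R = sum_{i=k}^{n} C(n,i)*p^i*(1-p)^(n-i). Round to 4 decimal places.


k = 3, n = 3, p = 0.9236
i=3: C(3,3)=1 * 0.9236^3 * 0.0764^0 = 0.7879
R = sum of terms = 0.7879

0.7879


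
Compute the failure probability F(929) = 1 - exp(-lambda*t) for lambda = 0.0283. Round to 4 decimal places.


lambda = 0.0283, t = 929
lambda * t = 26.2907
exp(-26.2907) = 0.0
F(t) = 1 - 0.0
F(t) = 1.0

1.0


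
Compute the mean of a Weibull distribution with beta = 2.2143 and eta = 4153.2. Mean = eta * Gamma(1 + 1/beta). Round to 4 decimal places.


beta = 2.2143, eta = 4153.2
1/beta = 0.4516
1 + 1/beta = 1.4516
Gamma(1.4516) = 0.8856
Mean = 4153.2 * 0.8856
Mean = 3678.2665

3678.2665


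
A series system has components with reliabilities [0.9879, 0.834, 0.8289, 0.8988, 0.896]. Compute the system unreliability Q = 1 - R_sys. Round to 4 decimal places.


Components: [0.9879, 0.834, 0.8289, 0.8988, 0.896]
After component 1: product = 0.9879
After component 2: product = 0.8239
After component 3: product = 0.6829
After component 4: product = 0.6138
After component 5: product = 0.55
R_sys = 0.55
Q = 1 - 0.55 = 0.45

0.45


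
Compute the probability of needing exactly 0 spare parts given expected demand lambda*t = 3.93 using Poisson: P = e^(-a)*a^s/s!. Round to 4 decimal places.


a = 3.93, s = 0
e^(-a) = e^(-3.93) = 0.0196
a^s = 3.93^0 = 1.0
s! = 1
P = 0.0196 * 1.0 / 1
P = 0.0196

0.0196


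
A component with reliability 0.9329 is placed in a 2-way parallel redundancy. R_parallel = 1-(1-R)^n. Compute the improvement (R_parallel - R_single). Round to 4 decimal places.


R_single = 0.9329, n = 2
1 - R_single = 0.0671
(1 - R_single)^n = 0.0671^2 = 0.0045
R_parallel = 1 - 0.0045 = 0.9955
Improvement = 0.9955 - 0.9329
Improvement = 0.0626

0.0626


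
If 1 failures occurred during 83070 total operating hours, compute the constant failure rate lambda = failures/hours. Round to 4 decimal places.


failures = 1
total_hours = 83070
lambda = 1 / 83070
lambda = 0.0

0.0


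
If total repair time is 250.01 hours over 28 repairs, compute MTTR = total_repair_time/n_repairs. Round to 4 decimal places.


total_repair_time = 250.01
n_repairs = 28
MTTR = 250.01 / 28
MTTR = 8.9289

8.9289


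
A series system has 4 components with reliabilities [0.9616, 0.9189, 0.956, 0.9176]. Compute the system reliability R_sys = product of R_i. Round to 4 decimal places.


Components: [0.9616, 0.9189, 0.956, 0.9176]
After component 1 (R=0.9616): product = 0.9616
After component 2 (R=0.9189): product = 0.8836
After component 3 (R=0.956): product = 0.8447
After component 4 (R=0.9176): product = 0.7751
R_sys = 0.7751

0.7751


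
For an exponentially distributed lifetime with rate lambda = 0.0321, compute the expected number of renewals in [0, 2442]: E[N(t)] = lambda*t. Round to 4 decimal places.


lambda = 0.0321
t = 2442
E[N(t)] = lambda * t
E[N(t)] = 0.0321 * 2442
E[N(t)] = 78.3882

78.3882


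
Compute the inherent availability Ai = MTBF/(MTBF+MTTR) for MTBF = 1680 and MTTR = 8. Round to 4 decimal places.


MTBF = 1680
MTTR = 8
MTBF + MTTR = 1688
Ai = 1680 / 1688
Ai = 0.9953

0.9953


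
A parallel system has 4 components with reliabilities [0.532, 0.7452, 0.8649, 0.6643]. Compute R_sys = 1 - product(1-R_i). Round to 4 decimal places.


Components: [0.532, 0.7452, 0.8649, 0.6643]
(1 - 0.532) = 0.468, running product = 0.468
(1 - 0.7452) = 0.2548, running product = 0.1192
(1 - 0.8649) = 0.1351, running product = 0.0161
(1 - 0.6643) = 0.3357, running product = 0.0054
Product of (1-R_i) = 0.0054
R_sys = 1 - 0.0054 = 0.9946

0.9946


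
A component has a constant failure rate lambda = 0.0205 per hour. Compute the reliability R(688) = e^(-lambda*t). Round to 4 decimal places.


lambda = 0.0205
t = 688
lambda * t = 14.104
R(t) = e^(-14.104)
R(t) = 0.0

0.0


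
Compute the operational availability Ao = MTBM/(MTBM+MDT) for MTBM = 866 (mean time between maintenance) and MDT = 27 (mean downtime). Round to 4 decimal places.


MTBM = 866
MDT = 27
MTBM + MDT = 893
Ao = 866 / 893
Ao = 0.9698

0.9698


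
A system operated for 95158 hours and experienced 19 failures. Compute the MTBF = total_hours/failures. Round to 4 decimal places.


total_hours = 95158
failures = 19
MTBF = 95158 / 19
MTBF = 5008.3158

5008.3158


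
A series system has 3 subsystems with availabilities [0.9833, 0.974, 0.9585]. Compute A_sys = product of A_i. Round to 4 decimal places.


Subsystems: [0.9833, 0.974, 0.9585]
After subsystem 1 (A=0.9833): product = 0.9833
After subsystem 2 (A=0.974): product = 0.9577
After subsystem 3 (A=0.9585): product = 0.918
A_sys = 0.918

0.918


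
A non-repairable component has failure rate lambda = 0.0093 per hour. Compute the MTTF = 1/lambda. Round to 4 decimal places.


lambda = 0.0093
MTTF = 1 / 0.0093
MTTF = 107.5269

107.5269


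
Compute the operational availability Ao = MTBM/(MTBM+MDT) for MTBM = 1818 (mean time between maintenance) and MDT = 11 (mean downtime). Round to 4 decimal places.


MTBM = 1818
MDT = 11
MTBM + MDT = 1829
Ao = 1818 / 1829
Ao = 0.994

0.994


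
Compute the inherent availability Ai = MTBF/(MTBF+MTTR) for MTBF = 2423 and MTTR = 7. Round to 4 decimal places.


MTBF = 2423
MTTR = 7
MTBF + MTTR = 2430
Ai = 2423 / 2430
Ai = 0.9971

0.9971


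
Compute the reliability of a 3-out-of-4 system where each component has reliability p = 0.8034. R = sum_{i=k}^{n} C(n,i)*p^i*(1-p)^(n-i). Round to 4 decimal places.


k = 3, n = 4, p = 0.8034
i=3: C(4,3)=4 * 0.8034^3 * 0.1966^1 = 0.4078
i=4: C(4,4)=1 * 0.8034^4 * 0.1966^0 = 0.4166
R = sum of terms = 0.8244

0.8244


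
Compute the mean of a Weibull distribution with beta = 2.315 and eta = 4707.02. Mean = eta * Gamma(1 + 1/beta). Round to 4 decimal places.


beta = 2.315, eta = 4707.02
1/beta = 0.432
1 + 1/beta = 1.432
Gamma(1.432) = 0.886
Mean = 4707.02 * 0.886
Mean = 4170.3437

4170.3437


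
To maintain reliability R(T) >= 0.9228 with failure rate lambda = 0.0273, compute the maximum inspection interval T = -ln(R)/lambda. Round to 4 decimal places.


R_target = 0.9228
lambda = 0.0273
-ln(0.9228) = 0.0803
T = 0.0803 / 0.0273
T = 2.943

2.943


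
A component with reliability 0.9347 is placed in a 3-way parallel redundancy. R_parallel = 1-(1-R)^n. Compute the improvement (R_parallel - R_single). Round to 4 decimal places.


R_single = 0.9347, n = 3
1 - R_single = 0.0653
(1 - R_single)^n = 0.0653^3 = 0.0003
R_parallel = 1 - 0.0003 = 0.9997
Improvement = 0.9997 - 0.9347
Improvement = 0.065

0.065


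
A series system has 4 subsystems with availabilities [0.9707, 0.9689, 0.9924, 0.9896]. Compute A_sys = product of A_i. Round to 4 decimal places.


Subsystems: [0.9707, 0.9689, 0.9924, 0.9896]
After subsystem 1 (A=0.9707): product = 0.9707
After subsystem 2 (A=0.9689): product = 0.9405
After subsystem 3 (A=0.9924): product = 0.9334
After subsystem 4 (A=0.9896): product = 0.9237
A_sys = 0.9237

0.9237


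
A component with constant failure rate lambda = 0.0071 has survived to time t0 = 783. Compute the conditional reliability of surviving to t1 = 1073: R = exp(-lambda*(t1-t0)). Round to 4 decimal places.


lambda = 0.0071
t0 = 783, t1 = 1073
t1 - t0 = 290
lambda * (t1-t0) = 0.0071 * 290 = 2.059
R = exp(-2.059)
R = 0.1276

0.1276


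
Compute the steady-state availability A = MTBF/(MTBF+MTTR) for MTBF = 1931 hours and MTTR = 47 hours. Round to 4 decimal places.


MTBF = 1931
MTTR = 47
MTBF + MTTR = 1978
A = 1931 / 1978
A = 0.9762

0.9762


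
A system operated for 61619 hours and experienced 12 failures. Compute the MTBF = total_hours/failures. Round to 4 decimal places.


total_hours = 61619
failures = 12
MTBF = 61619 / 12
MTBF = 5134.9167

5134.9167


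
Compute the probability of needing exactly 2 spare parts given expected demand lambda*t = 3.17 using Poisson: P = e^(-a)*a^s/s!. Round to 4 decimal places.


a = 3.17, s = 2
e^(-a) = e^(-3.17) = 0.042
a^s = 3.17^2 = 10.0489
s! = 2
P = 0.042 * 10.0489 / 2
P = 0.211

0.211


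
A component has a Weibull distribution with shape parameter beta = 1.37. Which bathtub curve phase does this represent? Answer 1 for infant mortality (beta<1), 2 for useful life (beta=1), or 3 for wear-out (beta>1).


beta = 1.37
Compare beta to 1:
beta < 1 => infant mortality (phase 1)
beta = 1 => useful life (phase 2)
beta > 1 => wear-out (phase 3)
Since beta = 1.37, this is wear-out (increasing failure rate)
Phase = 3

3


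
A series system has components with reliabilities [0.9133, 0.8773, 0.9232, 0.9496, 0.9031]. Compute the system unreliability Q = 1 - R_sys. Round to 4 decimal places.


Components: [0.9133, 0.8773, 0.9232, 0.9496, 0.9031]
After component 1: product = 0.9133
After component 2: product = 0.8012
After component 3: product = 0.7397
After component 4: product = 0.7024
After component 5: product = 0.6344
R_sys = 0.6344
Q = 1 - 0.6344 = 0.3656

0.3656


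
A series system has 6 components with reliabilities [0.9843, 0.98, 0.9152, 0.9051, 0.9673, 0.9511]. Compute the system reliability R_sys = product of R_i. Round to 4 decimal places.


Components: [0.9843, 0.98, 0.9152, 0.9051, 0.9673, 0.9511]
After component 1 (R=0.9843): product = 0.9843
After component 2 (R=0.98): product = 0.9646
After component 3 (R=0.9152): product = 0.8828
After component 4 (R=0.9051): product = 0.799
After component 5 (R=0.9673): product = 0.7729
After component 6 (R=0.9511): product = 0.7351
R_sys = 0.7351

0.7351


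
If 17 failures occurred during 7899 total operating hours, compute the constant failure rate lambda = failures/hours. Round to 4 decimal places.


failures = 17
total_hours = 7899
lambda = 17 / 7899
lambda = 0.0022

0.0022


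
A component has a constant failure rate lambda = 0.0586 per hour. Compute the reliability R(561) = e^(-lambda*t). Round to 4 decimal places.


lambda = 0.0586
t = 561
lambda * t = 32.8746
R(t) = e^(-32.8746)
R(t) = 0.0

0.0


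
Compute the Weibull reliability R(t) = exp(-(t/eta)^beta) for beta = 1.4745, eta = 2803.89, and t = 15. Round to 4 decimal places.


beta = 1.4745, eta = 2803.89, t = 15
t/eta = 15 / 2803.89 = 0.0053
(t/eta)^beta = 0.0053^1.4745 = 0.0004
R(t) = exp(-0.0004)
R(t) = 0.9996

0.9996


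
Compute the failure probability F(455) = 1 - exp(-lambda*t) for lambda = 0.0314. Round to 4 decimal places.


lambda = 0.0314, t = 455
lambda * t = 14.287
exp(-14.287) = 0.0
F(t) = 1 - 0.0
F(t) = 1.0

1.0


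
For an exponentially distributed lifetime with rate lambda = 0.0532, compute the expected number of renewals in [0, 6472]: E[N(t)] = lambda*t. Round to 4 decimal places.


lambda = 0.0532
t = 6472
E[N(t)] = lambda * t
E[N(t)] = 0.0532 * 6472
E[N(t)] = 344.3104

344.3104


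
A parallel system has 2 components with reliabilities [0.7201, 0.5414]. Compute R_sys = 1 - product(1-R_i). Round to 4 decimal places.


Components: [0.7201, 0.5414]
(1 - 0.7201) = 0.2799, running product = 0.2799
(1 - 0.5414) = 0.4586, running product = 0.1284
Product of (1-R_i) = 0.1284
R_sys = 1 - 0.1284 = 0.8716

0.8716


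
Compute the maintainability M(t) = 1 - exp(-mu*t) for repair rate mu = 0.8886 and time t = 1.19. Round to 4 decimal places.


mu = 0.8886, t = 1.19
mu * t = 0.8886 * 1.19 = 1.0574
exp(-1.0574) = 0.3473
M(t) = 1 - 0.3473
M(t) = 0.6527

0.6527


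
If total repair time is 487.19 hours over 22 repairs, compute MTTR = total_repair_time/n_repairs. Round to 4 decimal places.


total_repair_time = 487.19
n_repairs = 22
MTTR = 487.19 / 22
MTTR = 22.145

22.145


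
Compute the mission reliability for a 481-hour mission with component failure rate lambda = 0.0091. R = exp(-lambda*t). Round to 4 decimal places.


lambda = 0.0091
mission_time = 481
lambda * t = 0.0091 * 481 = 4.3771
R = exp(-4.3771)
R = 0.0126

0.0126


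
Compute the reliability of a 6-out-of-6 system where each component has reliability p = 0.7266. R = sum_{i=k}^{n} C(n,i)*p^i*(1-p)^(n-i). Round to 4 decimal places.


k = 6, n = 6, p = 0.7266
i=6: C(6,6)=1 * 0.7266^6 * 0.2734^0 = 0.1472
R = sum of terms = 0.1472

0.1472


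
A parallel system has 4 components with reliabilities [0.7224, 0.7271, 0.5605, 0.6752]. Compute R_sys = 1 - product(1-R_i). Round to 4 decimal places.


Components: [0.7224, 0.7271, 0.5605, 0.6752]
(1 - 0.7224) = 0.2776, running product = 0.2776
(1 - 0.7271) = 0.2729, running product = 0.0758
(1 - 0.5605) = 0.4395, running product = 0.0333
(1 - 0.6752) = 0.3248, running product = 0.0108
Product of (1-R_i) = 0.0108
R_sys = 1 - 0.0108 = 0.9892

0.9892


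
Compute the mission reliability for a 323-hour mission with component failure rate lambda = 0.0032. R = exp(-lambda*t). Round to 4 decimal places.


lambda = 0.0032
mission_time = 323
lambda * t = 0.0032 * 323 = 1.0336
R = exp(-1.0336)
R = 0.3557

0.3557


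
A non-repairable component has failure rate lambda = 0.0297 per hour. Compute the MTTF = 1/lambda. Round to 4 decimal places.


lambda = 0.0297
MTTF = 1 / 0.0297
MTTF = 33.67

33.67


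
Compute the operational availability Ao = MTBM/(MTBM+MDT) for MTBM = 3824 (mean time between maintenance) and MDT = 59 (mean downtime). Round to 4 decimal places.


MTBM = 3824
MDT = 59
MTBM + MDT = 3883
Ao = 3824 / 3883
Ao = 0.9848

0.9848


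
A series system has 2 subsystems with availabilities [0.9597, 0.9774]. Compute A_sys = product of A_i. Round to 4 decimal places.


Subsystems: [0.9597, 0.9774]
After subsystem 1 (A=0.9597): product = 0.9597
After subsystem 2 (A=0.9774): product = 0.938
A_sys = 0.938

0.938


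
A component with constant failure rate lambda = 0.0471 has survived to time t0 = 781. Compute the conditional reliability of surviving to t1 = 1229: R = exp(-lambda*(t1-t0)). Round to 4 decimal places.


lambda = 0.0471
t0 = 781, t1 = 1229
t1 - t0 = 448
lambda * (t1-t0) = 0.0471 * 448 = 21.1008
R = exp(-21.1008)
R = 0.0

0.0


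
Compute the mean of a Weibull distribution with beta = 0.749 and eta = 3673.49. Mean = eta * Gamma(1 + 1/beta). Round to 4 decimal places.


beta = 0.749, eta = 3673.49
1/beta = 1.3351
1 + 1/beta = 2.3351
Gamma(2.3351) = 1.192
Mean = 3673.49 * 1.192
Mean = 4378.6196

4378.6196


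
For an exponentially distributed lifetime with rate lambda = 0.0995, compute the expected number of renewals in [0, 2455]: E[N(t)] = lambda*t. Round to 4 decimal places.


lambda = 0.0995
t = 2455
E[N(t)] = lambda * t
E[N(t)] = 0.0995 * 2455
E[N(t)] = 244.2725

244.2725


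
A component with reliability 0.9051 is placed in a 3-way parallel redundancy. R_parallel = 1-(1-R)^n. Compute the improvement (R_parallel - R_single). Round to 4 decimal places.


R_single = 0.9051, n = 3
1 - R_single = 0.0949
(1 - R_single)^n = 0.0949^3 = 0.0009
R_parallel = 1 - 0.0009 = 0.9991
Improvement = 0.9991 - 0.9051
Improvement = 0.094

0.094


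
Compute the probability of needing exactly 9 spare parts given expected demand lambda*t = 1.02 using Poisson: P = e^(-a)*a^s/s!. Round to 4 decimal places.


a = 1.02, s = 9
e^(-a) = e^(-1.02) = 0.3606
a^s = 1.02^9 = 1.1951
s! = 362880
P = 0.3606 * 1.1951 / 362880
P = 0.0

0.0


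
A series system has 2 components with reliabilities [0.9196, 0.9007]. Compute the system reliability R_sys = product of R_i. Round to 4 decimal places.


Components: [0.9196, 0.9007]
After component 1 (R=0.9196): product = 0.9196
After component 2 (R=0.9007): product = 0.8283
R_sys = 0.8283

0.8283


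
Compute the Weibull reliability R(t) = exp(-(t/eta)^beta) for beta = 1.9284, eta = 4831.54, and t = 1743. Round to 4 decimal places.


beta = 1.9284, eta = 4831.54, t = 1743
t/eta = 1743 / 4831.54 = 0.3608
(t/eta)^beta = 0.3608^1.9284 = 0.14
R(t) = exp(-0.14)
R(t) = 0.8694

0.8694


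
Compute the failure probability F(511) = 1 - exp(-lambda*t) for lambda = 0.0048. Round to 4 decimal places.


lambda = 0.0048, t = 511
lambda * t = 2.4528
exp(-2.4528) = 0.0861
F(t) = 1 - 0.0861
F(t) = 0.9139

0.9139


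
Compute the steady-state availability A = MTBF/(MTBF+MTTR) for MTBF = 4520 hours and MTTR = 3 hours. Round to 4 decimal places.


MTBF = 4520
MTTR = 3
MTBF + MTTR = 4523
A = 4520 / 4523
A = 0.9993

0.9993


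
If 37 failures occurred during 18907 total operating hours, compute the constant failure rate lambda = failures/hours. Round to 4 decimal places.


failures = 37
total_hours = 18907
lambda = 37 / 18907
lambda = 0.002

0.002


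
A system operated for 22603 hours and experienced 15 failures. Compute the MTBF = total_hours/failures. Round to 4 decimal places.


total_hours = 22603
failures = 15
MTBF = 22603 / 15
MTBF = 1506.8667

1506.8667


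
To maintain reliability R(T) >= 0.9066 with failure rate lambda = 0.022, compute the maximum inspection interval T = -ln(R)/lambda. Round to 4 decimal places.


R_target = 0.9066
lambda = 0.022
-ln(0.9066) = 0.0981
T = 0.0981 / 0.022
T = 4.457

4.457


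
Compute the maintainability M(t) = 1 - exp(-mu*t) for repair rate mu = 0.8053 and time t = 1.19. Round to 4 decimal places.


mu = 0.8053, t = 1.19
mu * t = 0.8053 * 1.19 = 0.9583
exp(-0.9583) = 0.3835
M(t) = 1 - 0.3835
M(t) = 0.6165

0.6165


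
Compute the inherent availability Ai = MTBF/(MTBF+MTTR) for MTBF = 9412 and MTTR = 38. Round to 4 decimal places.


MTBF = 9412
MTTR = 38
MTBF + MTTR = 9450
Ai = 9412 / 9450
Ai = 0.996

0.996


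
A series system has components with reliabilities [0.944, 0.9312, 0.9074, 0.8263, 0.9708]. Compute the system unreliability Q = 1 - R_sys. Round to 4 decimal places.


Components: [0.944, 0.9312, 0.9074, 0.8263, 0.9708]
After component 1: product = 0.944
After component 2: product = 0.8791
After component 3: product = 0.7977
After component 4: product = 0.6591
After component 5: product = 0.6399
R_sys = 0.6399
Q = 1 - 0.6399 = 0.3601

0.3601


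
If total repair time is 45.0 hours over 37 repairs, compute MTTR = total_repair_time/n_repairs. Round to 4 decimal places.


total_repair_time = 45.0
n_repairs = 37
MTTR = 45.0 / 37
MTTR = 1.2162

1.2162


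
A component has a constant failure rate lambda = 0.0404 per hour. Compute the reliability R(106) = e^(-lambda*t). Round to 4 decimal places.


lambda = 0.0404
t = 106
lambda * t = 4.2824
R(t) = e^(-4.2824)
R(t) = 0.0138

0.0138


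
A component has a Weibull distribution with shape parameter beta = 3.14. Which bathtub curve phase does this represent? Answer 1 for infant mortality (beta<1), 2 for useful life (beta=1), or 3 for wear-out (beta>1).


beta = 3.14
Compare beta to 1:
beta < 1 => infant mortality (phase 1)
beta = 1 => useful life (phase 2)
beta > 1 => wear-out (phase 3)
Since beta = 3.14, this is wear-out (increasing failure rate)
Phase = 3

3


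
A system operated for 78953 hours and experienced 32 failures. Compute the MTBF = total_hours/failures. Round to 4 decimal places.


total_hours = 78953
failures = 32
MTBF = 78953 / 32
MTBF = 2467.2812

2467.2812


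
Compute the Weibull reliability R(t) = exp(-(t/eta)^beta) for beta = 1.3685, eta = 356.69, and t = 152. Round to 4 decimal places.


beta = 1.3685, eta = 356.69, t = 152
t/eta = 152 / 356.69 = 0.4261
(t/eta)^beta = 0.4261^1.3685 = 0.3112
R(t) = exp(-0.3112)
R(t) = 0.7326

0.7326


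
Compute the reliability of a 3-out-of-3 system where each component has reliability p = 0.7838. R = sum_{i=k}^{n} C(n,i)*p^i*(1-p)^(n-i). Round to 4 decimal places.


k = 3, n = 3, p = 0.7838
i=3: C(3,3)=1 * 0.7838^3 * 0.2162^0 = 0.4815
R = sum of terms = 0.4815

0.4815


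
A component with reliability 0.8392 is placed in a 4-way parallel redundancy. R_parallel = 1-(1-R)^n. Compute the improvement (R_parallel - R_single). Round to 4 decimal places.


R_single = 0.8392, n = 4
1 - R_single = 0.1608
(1 - R_single)^n = 0.1608^4 = 0.0007
R_parallel = 1 - 0.0007 = 0.9993
Improvement = 0.9993 - 0.8392
Improvement = 0.1601

0.1601


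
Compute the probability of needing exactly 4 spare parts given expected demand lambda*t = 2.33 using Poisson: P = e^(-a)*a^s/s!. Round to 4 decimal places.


a = 2.33, s = 4
e^(-a) = e^(-2.33) = 0.0973
a^s = 2.33^4 = 29.473
s! = 24
P = 0.0973 * 29.473 / 24
P = 0.1195

0.1195


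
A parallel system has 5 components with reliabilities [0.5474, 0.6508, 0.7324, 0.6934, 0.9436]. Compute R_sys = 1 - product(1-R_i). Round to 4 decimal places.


Components: [0.5474, 0.6508, 0.7324, 0.6934, 0.9436]
(1 - 0.5474) = 0.4526, running product = 0.4526
(1 - 0.6508) = 0.3492, running product = 0.158
(1 - 0.7324) = 0.2676, running product = 0.0423
(1 - 0.6934) = 0.3066, running product = 0.013
(1 - 0.9436) = 0.0564, running product = 0.0007
Product of (1-R_i) = 0.0007
R_sys = 1 - 0.0007 = 0.9993

0.9993


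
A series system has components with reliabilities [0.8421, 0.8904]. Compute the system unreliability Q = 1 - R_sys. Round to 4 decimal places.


Components: [0.8421, 0.8904]
After component 1: product = 0.8421
After component 2: product = 0.7498
R_sys = 0.7498
Q = 1 - 0.7498 = 0.2502

0.2502


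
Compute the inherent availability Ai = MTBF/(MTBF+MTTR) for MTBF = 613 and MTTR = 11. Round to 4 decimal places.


MTBF = 613
MTTR = 11
MTBF + MTTR = 624
Ai = 613 / 624
Ai = 0.9824

0.9824


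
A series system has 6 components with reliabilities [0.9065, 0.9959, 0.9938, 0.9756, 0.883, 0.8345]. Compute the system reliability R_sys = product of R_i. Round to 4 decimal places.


Components: [0.9065, 0.9959, 0.9938, 0.9756, 0.883, 0.8345]
After component 1 (R=0.9065): product = 0.9065
After component 2 (R=0.9959): product = 0.9028
After component 3 (R=0.9938): product = 0.8972
After component 4 (R=0.9756): product = 0.8753
After component 5 (R=0.883): product = 0.7729
After component 6 (R=0.8345): product = 0.645
R_sys = 0.645

0.645
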